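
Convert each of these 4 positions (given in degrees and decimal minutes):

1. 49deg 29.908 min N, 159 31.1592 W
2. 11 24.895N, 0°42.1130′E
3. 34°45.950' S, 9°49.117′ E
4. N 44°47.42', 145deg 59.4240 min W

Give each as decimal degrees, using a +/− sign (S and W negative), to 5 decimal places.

1. 49.49847, -159.51932
2. 11.41492, 0.70188
3. -34.76583, 9.81862
4. 44.79033, -145.99040

Point 1:
  φ: 29.908′ = 0.498467°; total 49.498467
  N → positive
  λ: 159 + 31.1592/60 = 159.519320
  hemisphere W, so the sign is −
Point 2:
  φ: 11 + 24.895/60 = 11.414917
  N ⇒ keep positive
  Lon: 42.113′ = 0.701883°; total 0.701883
  E ⇒ keep positive
Point 3:
  Lat: 45.95′ = 0.765833°; total 34.765833
  S ⇒ negate
  Longitude: 49.117′ = 0.818617°; total 9.818617
  E ⇒ keep positive
Point 4:
  Latitude: 47.42′ = 0.790333°; total 44.790333
  N ⇒ keep positive
  λ: 145 + 59.424/60 = 145.990400
  W → negative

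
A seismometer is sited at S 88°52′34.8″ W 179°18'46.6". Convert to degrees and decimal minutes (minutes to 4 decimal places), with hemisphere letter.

88° 52.5800′ S, 179° 18.7767′ W

Lat: 52 + 34.8/60 = 52.580000′
Lon: seconds/60 = 0.77667; minutes = 18 + 0.77667 = 18.776667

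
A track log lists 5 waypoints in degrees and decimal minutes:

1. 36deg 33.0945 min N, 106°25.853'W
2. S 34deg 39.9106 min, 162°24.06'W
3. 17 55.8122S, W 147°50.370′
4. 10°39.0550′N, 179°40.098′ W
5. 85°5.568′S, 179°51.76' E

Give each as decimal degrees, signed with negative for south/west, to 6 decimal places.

Point 1:
  φ: 33.0945′ = 0.551575°; total 36.5515750
  N → positive
  λ: 106 + 25.853/60 = 106.4308833
  W → negative
Point 2:
  φ: 34 + 39.9106/60 = 34.6651767
  S ⇒ negate
  Lon: 24.06′ = 0.401000°; total 162.4010000
  W → negative
Point 3:
  Latitude: 17 + 55.8122/60 = 17.9302033
  hemisphere S, so the sign is −
  Lon: 147 + 50.37/60 = 147.8395000
  W ⇒ negate
Point 4:
  Lat: 10 + 39.055/60 = 10.6509167
  N ⇒ keep positive
  λ: 40.098′ = 0.668300°; total 179.6683000
  W ⇒ negate
Point 5:
  Lat: 85 + 5.568/60 = 85.0928000
  S → negative
  Lon: 179 + 51.76/60 = 179.8626667
  E ⇒ keep positive

1. 36.551575, -106.430883
2. -34.665177, -162.401000
3. -17.930203, -147.839500
4. 10.650917, -179.668300
5. -85.092800, 179.862667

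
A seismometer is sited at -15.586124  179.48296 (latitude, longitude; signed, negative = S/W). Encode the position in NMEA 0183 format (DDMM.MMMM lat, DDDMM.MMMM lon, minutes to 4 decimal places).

1535.1674,S / 17928.9776,E

Latitude is negative → S; |value| = 15.586124
φ: minutes = (15.586124 − 15) × 60 = 35.167440
Longitude: fractional part 0.482960 → 28.977600 minutes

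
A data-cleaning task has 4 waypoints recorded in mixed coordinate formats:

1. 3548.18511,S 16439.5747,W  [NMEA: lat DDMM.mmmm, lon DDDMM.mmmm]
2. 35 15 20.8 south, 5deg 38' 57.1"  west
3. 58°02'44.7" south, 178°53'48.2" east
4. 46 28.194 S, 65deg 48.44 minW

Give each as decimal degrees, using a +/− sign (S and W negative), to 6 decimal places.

Point 1:
  Latitude: split at 2 digits → 35° and 48.18511′; 35 + 48.18511/60 = 35.8030852
  S → negative
  Longitude: split at 3 digits → 164° and 39.5747′; 164 + 39.5747/60 = 164.6595783
  W → negative
Point 2:
  Lat: 15′ + 20.8″ = 15.34667′; 35 + 15.34667/60 = 35.2557778
  hemisphere S, so the sign is −
  Longitude: 38′ + 57.1″ = 38.95167′; 5 + 38.95167/60 = 5.6491944
  W ⇒ negate
Point 3:
  φ: 58° + 2/60 + 44.7/3600 = 58 + 0.033333 + 0.012417 = 58.0457500
  S ⇒ negate
  λ: 178 + 53/60 + 48.2/3600 = 178.8967222
  E ⇒ keep positive
Point 4:
  Lat: 28.194′ = 0.469900°; total 46.4699000
  S ⇒ negate
  λ: 48.44′ = 0.807333°; total 65.8073333
  W ⇒ negate

1. -35.803085, -164.659578
2. -35.255778, -5.649194
3. -58.045750, 178.896722
4. -46.469900, -65.807333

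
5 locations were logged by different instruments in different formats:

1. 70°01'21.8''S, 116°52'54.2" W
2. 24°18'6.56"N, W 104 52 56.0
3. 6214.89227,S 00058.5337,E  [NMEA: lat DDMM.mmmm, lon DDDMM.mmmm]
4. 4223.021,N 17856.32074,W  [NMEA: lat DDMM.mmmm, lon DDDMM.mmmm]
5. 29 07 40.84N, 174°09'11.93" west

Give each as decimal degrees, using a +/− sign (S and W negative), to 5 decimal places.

1. -70.02272, -116.88172
2. 24.30182, -104.88222
3. -62.24820, 0.97556
4. 42.38368, -178.93868
5. 29.12801, -174.15331

Point 1:
  φ: 70 + 1/60 + 21.8/3600 = 70.022722
  hemisphere S, so the sign is −
  Longitude: 52′ + 54.2″ = 52.90333′; 116 + 52.90333/60 = 116.881722
  hemisphere W, so the sign is −
Point 2:
  φ: 24 + 18/60 + 6.56/3600 = 24.301822
  N ⇒ keep positive
  Lon: 52′ + 56″ = 52.93333′; 104 + 52.93333/60 = 104.882222
  W → negative
Point 3:
  Lat: split at 2 digits → 62° and 14.89227′; 62 + 14.89227/60 = 62.248205
  hemisphere S, so the sign is −
  λ: split at 3 digits → 000° and 58.5337′; 0 + 58.5337/60 = 0.975562
  E → positive
Point 4:
  Lat: split at 2 digits → 42° and 23.021′; 42 + 23.021/60 = 42.383683
  N → positive
  λ: degrees = first 3 digits = 178, minutes = 56.32074; 178 + 56.32074/60 = 178.938679
  hemisphere W, so the sign is −
Point 5:
  Latitude: 29 + 7/60 + 40.84/3600 = 29.128011
  N → positive
  λ: 174 + 9/60 + 11.93/3600 = 174.153314
  W → negative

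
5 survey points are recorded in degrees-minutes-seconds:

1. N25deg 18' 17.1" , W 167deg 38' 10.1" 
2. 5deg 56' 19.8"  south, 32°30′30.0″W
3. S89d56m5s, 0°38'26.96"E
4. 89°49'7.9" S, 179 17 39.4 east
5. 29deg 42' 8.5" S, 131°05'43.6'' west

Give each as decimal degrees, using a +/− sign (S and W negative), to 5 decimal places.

1. 25.30475, -167.63614
2. -5.93883, -32.50833
3. -89.93472, 0.64082
4. -89.81886, 179.29428
5. -29.70236, -131.09544

Point 1:
  Latitude: 25 + 18/60 + 17.1/3600 = 25.304750
  N ⇒ keep positive
  Longitude: 38′ + 10.1″ = 38.16833′; 167 + 38.16833/60 = 167.636139
  hemisphere W, so the sign is −
Point 2:
  Latitude: 5 + 56/60 + 19.8/3600 = 5.938833
  S → negative
  Lon: 32 + 30/60 + 30/3600 = 32.508333
  hemisphere W, so the sign is −
Point 3:
  φ: 89° + 56/60 + 5/3600 = 89 + 0.933333 + 0.001389 = 89.934722
  S ⇒ negate
  Longitude: 0 + 38/60 + 26.96/3600 = 0.640822
  E ⇒ keep positive
Point 4:
  φ: 89 + 49/60 + 7.9/3600 = 89.818861
  hemisphere S, so the sign is −
  Lon: 179 + 17/60 + 39.4/3600 = 179.294278
  E ⇒ keep positive
Point 5:
  Latitude: 42′ + 8.5″ = 42.14167′; 29 + 42.14167/60 = 29.702361
  S ⇒ negate
  Longitude: 131° + 5/60 + 43.6/3600 = 131 + 0.083333 + 0.012111 = 131.095444
  W ⇒ negate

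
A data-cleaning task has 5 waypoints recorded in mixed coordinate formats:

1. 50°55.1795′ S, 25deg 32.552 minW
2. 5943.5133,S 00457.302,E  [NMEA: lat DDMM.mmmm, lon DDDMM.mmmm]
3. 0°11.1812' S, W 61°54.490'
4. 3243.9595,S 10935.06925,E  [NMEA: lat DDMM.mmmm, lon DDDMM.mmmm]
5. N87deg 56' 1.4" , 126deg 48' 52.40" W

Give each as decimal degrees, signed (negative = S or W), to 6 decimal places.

1. -50.919658, -25.542533
2. -59.725222, 4.955033
3. -0.186353, -61.908167
4. -32.732658, 109.584488
5. 87.933722, -126.814556

Point 1:
  Latitude: 55.1795′ = 0.919658°; total 50.9196583
  S ⇒ negate
  Longitude: 32.552′ = 0.542533°; total 25.5425333
  W → negative
Point 2:
  φ: split at 2 digits → 59° and 43.5133′; 59 + 43.5133/60 = 59.7252217
  S ⇒ negate
  λ: degrees = first 3 digits = 4, minutes = 57.302; 4 + 57.302/60 = 4.9550333
  E → positive
Point 3:
  Lat: 11.1812′ = 0.186353°; total 0.1863533
  hemisphere S, so the sign is −
  Lon: 61 + 54.49/60 = 61.9081667
  W ⇒ negate
Point 4:
  φ: split at 2 digits → 32° and 43.9595′; 32 + 43.9595/60 = 32.7326583
  S → negative
  Longitude: split at 3 digits → 109° and 35.06925′; 109 + 35.06925/60 = 109.5844875
  E ⇒ keep positive
Point 5:
  Lat: 87° + 56/60 + 1.4/3600 = 87 + 0.933333 + 0.000389 = 87.9337222
  N → positive
  Lon: 126 + 48/60 + 52.4/3600 = 126.8145556
  hemisphere W, so the sign is −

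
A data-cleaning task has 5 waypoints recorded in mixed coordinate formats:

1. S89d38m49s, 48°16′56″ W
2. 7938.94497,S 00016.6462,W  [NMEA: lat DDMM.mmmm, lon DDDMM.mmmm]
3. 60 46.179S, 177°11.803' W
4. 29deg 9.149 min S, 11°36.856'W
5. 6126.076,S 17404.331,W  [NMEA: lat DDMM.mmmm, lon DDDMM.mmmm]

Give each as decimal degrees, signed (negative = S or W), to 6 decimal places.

1. -89.646944, -48.282222
2. -79.649083, -0.277437
3. -60.769650, -177.196717
4. -29.152483, -11.614267
5. -61.434600, -174.072183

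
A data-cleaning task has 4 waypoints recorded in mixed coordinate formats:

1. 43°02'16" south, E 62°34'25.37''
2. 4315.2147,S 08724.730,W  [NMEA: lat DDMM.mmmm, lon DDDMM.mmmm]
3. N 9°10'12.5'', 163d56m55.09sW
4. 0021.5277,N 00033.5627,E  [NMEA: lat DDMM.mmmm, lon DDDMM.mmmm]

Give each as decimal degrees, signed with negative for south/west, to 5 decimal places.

1. -43.03778, 62.57371
2. -43.25358, -87.41217
3. 9.17014, -163.94864
4. 0.35880, 0.55938

Point 1:
  φ: 43 + 2/60 + 16/3600 = 43.037778
  S ⇒ negate
  Lon: 62 + 34/60 + 25.37/3600 = 62.573714
  E ⇒ keep positive
Point 2:
  Lat: degrees = first 2 digits = 43, minutes = 15.2147; 43 + 15.2147/60 = 43.253578
  S → negative
  Lon: split at 3 digits → 087° and 24.73′; 87 + 24.73/60 = 87.412167
  W ⇒ negate
Point 3:
  φ: 9 + 10/60 + 12.5/3600 = 9.170139
  N → positive
  Longitude: 163 + 56/60 + 55.09/3600 = 163.948636
  W → negative
Point 4:
  φ: degrees = first 2 digits = 0, minutes = 21.5277; 0 + 21.5277/60 = 0.358795
  N ⇒ keep positive
  Lon: degrees = first 3 digits = 0, minutes = 33.5627; 0 + 33.5627/60 = 0.559378
  E ⇒ keep positive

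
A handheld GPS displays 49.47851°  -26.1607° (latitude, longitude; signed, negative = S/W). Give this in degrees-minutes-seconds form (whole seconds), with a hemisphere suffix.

Lat: whole degrees 49; 28.71060′ → 28′ and 42.64″
Longitude is negative → W; |value| = 26.160700
Longitude: whole degrees 26; 9.64200′ → 9′ and 38.52″

49°28′43″ N, 26°09′39″ W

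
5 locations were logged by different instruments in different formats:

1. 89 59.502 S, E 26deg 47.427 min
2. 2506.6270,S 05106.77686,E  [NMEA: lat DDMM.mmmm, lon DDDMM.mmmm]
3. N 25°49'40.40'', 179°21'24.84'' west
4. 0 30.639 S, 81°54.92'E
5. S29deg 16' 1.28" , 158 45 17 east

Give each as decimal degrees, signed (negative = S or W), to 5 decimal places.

Point 1:
  Latitude: 59.502′ = 0.991700°; total 89.991700
  hemisphere S, so the sign is −
  Lon: 26 + 47.427/60 = 26.790450
  E → positive
Point 2:
  Lat: split at 2 digits → 25° and 6.627′; 25 + 6.627/60 = 25.110450
  hemisphere S, so the sign is −
  Lon: degrees = first 3 digits = 51, minutes = 6.77686; 51 + 6.77686/60 = 51.112948
  E ⇒ keep positive
Point 3:
  Latitude: 25° + 49/60 + 40.4/3600 = 25 + 0.816667 + 0.011222 = 25.827889
  N ⇒ keep positive
  Lon: 21′ + 24.84″ = 21.41400′; 179 + 21.41400/60 = 179.356900
  hemisphere W, so the sign is −
Point 4:
  φ: 0 + 30.639/60 = 0.510650
  S ⇒ negate
  Longitude: 54.92′ = 0.915333°; total 81.915333
  E ⇒ keep positive
Point 5:
  φ: 16′ + 1.28″ = 16.02133′; 29 + 16.02133/60 = 29.267022
  S ⇒ negate
  λ: 45′ + 17″ = 45.28333′; 158 + 45.28333/60 = 158.754722
  E → positive

1. -89.99170, 26.79045
2. -25.11045, 51.11295
3. 25.82789, -179.35690
4. -0.51065, 81.91533
5. -29.26702, 158.75472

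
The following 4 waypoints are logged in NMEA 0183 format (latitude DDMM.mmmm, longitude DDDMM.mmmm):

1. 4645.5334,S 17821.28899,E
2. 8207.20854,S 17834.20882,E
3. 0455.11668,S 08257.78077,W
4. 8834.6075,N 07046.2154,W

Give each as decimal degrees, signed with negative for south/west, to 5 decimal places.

1. -46.75889, 178.35482
2. -82.12014, 178.57015
3. -4.91861, -82.96301
4. 88.57679, -70.77026

Point 1:
  Lat: split at 2 digits → 46° and 45.5334′; 46 + 45.5334/60 = 46.758890
  S ⇒ negate
  Longitude: split at 3 digits → 178° and 21.28899′; 178 + 21.28899/60 = 178.354817
  E ⇒ keep positive
Point 2:
  φ: degrees = first 2 digits = 82, minutes = 7.20854; 82 + 7.20854/60 = 82.120142
  hemisphere S, so the sign is −
  Lon: degrees = first 3 digits = 178, minutes = 34.20882; 178 + 34.20882/60 = 178.570147
  E → positive
Point 3:
  Lat: degrees = first 2 digits = 4, minutes = 55.11668; 4 + 55.11668/60 = 4.918611
  S ⇒ negate
  λ: degrees = first 3 digits = 82, minutes = 57.78077; 82 + 57.78077/60 = 82.963013
  W ⇒ negate
Point 4:
  φ: split at 2 digits → 88° and 34.6075′; 88 + 34.6075/60 = 88.576792
  N → positive
  λ: split at 3 digits → 070° and 46.2154′; 70 + 46.2154/60 = 70.770257
  W → negative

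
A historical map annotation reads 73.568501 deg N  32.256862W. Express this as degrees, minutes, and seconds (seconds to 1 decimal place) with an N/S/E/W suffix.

Latitude: 0.568501 × 60 = 34.11006′ → 34′, remainder × 60 = 6.604″
Longitude: whole degrees 32; 15.41172′ → 15′ and 24.703″

73°34′6.6″ N, 32°15′24.7″ W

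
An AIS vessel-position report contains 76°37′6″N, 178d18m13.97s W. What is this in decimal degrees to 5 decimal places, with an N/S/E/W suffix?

76.61833° N, 178.30388° W

Lat: 76 + 37/60 + 6/3600 = 76.618333
λ: 178° + 18/60 + 13.97/3600 = 178 + 0.300000 + 0.003881 = 178.303881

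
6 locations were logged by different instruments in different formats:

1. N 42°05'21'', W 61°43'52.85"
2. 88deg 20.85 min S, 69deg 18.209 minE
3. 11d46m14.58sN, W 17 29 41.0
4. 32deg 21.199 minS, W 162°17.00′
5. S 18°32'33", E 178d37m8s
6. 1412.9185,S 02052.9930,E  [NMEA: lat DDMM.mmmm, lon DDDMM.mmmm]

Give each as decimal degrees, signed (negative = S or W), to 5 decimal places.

Point 1:
  φ: 42 + 5/60 + 21/3600 = 42.089167
  N → positive
  Longitude: 61° + 43/60 + 52.85/3600 = 61 + 0.716667 + 0.014681 = 61.731347
  W ⇒ negate
Point 2:
  Latitude: 20.85′ = 0.347500°; total 88.347500
  S → negative
  Longitude: 69 + 18.209/60 = 69.303483
  E → positive
Point 3:
  φ: 11° + 46/60 + 14.58/3600 = 11 + 0.766667 + 0.004050 = 11.770717
  N → positive
  Longitude: 17 + 29/60 + 41/3600 = 17.494722
  hemisphere W, so the sign is −
Point 4:
  Latitude: 32 + 21.199/60 = 32.353317
  hemisphere S, so the sign is −
  λ: 162 + 17/60 = 162.283333
  W → negative
Point 5:
  Lat: 18° + 32/60 + 33/3600 = 18 + 0.533333 + 0.009167 = 18.542500
  S ⇒ negate
  λ: 37′ + 8″ = 37.13333′; 178 + 37.13333/60 = 178.618889
  E ⇒ keep positive
Point 6:
  Lat: degrees = first 2 digits = 14, minutes = 12.9185; 14 + 12.9185/60 = 14.215308
  S → negative
  Lon: split at 3 digits → 020° and 52.993′; 20 + 52.993/60 = 20.883217
  E ⇒ keep positive

1. 42.08917, -61.73135
2. -88.34750, 69.30348
3. 11.77072, -17.49472
4. -32.35332, -162.28333
5. -18.54250, 178.61889
6. -14.21531, 20.88322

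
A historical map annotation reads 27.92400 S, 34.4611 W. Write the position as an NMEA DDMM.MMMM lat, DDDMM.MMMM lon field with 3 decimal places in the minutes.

2755.440,S / 03427.666,W

Latitude: fractional part 0.924000 → 55.44000 minutes
Lon: minutes = (34.461100 − 34) × 60 = 27.66600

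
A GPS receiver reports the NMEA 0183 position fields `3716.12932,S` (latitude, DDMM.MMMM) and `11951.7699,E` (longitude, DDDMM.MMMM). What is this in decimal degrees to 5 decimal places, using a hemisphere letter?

φ: degrees = first 2 digits = 37, minutes = 16.12932; 37 + 16.12932/60 = 37.268822
Lon: degrees = first 3 digits = 119, minutes = 51.7699; 119 + 51.7699/60 = 119.862832

37.26882° S, 119.86283° E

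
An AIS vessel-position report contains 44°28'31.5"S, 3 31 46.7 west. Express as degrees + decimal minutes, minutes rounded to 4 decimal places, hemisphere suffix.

Latitude: 28 + 31.5/60 = 28.525000′
Lon: 31 + 46.7/60 = 31.778333′

44° 28.5250′ S, 3° 31.7783′ W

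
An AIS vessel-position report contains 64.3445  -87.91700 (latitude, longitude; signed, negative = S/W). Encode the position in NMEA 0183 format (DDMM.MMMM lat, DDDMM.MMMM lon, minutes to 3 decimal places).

Latitude: 64° + 0.344500 × 60 = 64° 20.67000′
Longitude is negative → W; |value| = 87.917000
Longitude: fractional part 0.917000 → 55.02000 minutes

6420.670,N / 08755.020,W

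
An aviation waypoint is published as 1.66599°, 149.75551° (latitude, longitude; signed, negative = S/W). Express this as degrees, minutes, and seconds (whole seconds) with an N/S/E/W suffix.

1°39′58″ N, 149°45′20″ E

φ: 0.665990 × 60 = 39.95940′ → 39′, remainder × 60 = 57.56″
Lon: 0.755510° → 45.33060′; 0.33060 × 60 = 19.84″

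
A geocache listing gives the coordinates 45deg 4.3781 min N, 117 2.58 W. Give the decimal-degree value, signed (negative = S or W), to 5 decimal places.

φ: 4.3781′ = 0.072968°; total 45.072968
N → positive
Longitude: 117 + 2.58/60 = 117.043000
W → negative

45.07297, -117.04300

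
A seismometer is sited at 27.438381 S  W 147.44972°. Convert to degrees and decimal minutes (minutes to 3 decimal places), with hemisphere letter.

Latitude: 27° + 0.438381 × 60 = 27° 26.30286′
λ: fractional part 0.449720 → 26.98320 minutes

27° 26.303′ S, 147° 26.983′ W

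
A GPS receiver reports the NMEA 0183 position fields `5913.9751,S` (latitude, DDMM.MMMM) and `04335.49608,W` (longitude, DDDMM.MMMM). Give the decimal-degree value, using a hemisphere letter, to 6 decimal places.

59.232918° S, 43.591601° W

φ: split at 2 digits → 59° and 13.9751′; 59 + 13.9751/60 = 59.2329183
Longitude: degrees = first 3 digits = 43, minutes = 35.49608; 43 + 35.49608/60 = 43.5916013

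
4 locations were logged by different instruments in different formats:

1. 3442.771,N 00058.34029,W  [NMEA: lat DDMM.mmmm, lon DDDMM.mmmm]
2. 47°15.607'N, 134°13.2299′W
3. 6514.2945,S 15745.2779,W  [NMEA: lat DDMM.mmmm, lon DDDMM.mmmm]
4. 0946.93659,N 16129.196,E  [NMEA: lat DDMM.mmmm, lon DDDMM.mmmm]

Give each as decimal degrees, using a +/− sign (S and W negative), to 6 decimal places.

Point 1:
  Lat: split at 2 digits → 34° and 42.771′; 34 + 42.771/60 = 34.7128500
  N → positive
  λ: split at 3 digits → 000° and 58.34029′; 0 + 58.34029/60 = 0.9723382
  hemisphere W, so the sign is −
Point 2:
  Latitude: 15.607′ = 0.260117°; total 47.2601167
  N → positive
  Longitude: 13.2299′ = 0.220498°; total 134.2204983
  W ⇒ negate
Point 3:
  Lat: split at 2 digits → 65° and 14.2945′; 65 + 14.2945/60 = 65.2382417
  S ⇒ negate
  Longitude: degrees = first 3 digits = 157, minutes = 45.2779; 157 + 45.2779/60 = 157.7546317
  W → negative
Point 4:
  Lat: split at 2 digits → 09° and 46.93659′; 9 + 46.93659/60 = 9.7822765
  N → positive
  Longitude: split at 3 digits → 161° and 29.196′; 161 + 29.196/60 = 161.4866000
  E ⇒ keep positive

1. 34.712850, -0.972338
2. 47.260117, -134.220498
3. -65.238242, -157.754632
4. 9.782277, 161.486600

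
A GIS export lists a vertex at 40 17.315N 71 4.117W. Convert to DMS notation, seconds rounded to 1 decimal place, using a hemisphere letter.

φ: fractional minutes 0.31500 × 60 = 18.900″
Longitude: 4.11700′ → 4′ and 0.11700 × 60 = 7.020″

40°17′18.9″ N, 71°04′7.0″ W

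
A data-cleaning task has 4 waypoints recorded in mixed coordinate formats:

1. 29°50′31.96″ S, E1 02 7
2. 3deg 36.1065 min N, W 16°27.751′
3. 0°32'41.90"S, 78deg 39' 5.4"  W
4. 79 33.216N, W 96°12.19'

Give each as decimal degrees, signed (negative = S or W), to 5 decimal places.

1. -29.84221, 1.03528
2. 3.60178, -16.46252
3. -0.54497, -78.65150
4. 79.55360, -96.20317

Point 1:
  Lat: 50′ + 31.96″ = 50.53267′; 29 + 50.53267/60 = 29.842211
  hemisphere S, so the sign is −
  Longitude: 1° + 2/60 + 7/3600 = 1 + 0.033333 + 0.001944 = 1.035278
  E → positive
Point 2:
  Latitude: 3 + 36.1065/60 = 3.601775
  N ⇒ keep positive
  Lon: 27.751′ = 0.462517°; total 16.462517
  W → negative
Point 3:
  φ: 32′ + 41.9″ = 32.69833′; 0 + 32.69833/60 = 0.544972
  hemisphere S, so the sign is −
  Lon: 39′ + 5.4″ = 39.09000′; 78 + 39.09000/60 = 78.651500
  W ⇒ negate
Point 4:
  Lat: 79 + 33.216/60 = 79.553600
  N ⇒ keep positive
  Lon: 12.19′ = 0.203167°; total 96.203167
  W ⇒ negate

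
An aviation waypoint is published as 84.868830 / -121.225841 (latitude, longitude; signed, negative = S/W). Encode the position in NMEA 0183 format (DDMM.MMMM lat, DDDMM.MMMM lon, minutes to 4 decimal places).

Latitude: fractional part 0.868830 → 52.129800 minutes
Longitude is negative → W; |value| = 121.225841
Lon: fractional part 0.225841 → 13.550460 minutes

8452.1298,N / 12113.5505,W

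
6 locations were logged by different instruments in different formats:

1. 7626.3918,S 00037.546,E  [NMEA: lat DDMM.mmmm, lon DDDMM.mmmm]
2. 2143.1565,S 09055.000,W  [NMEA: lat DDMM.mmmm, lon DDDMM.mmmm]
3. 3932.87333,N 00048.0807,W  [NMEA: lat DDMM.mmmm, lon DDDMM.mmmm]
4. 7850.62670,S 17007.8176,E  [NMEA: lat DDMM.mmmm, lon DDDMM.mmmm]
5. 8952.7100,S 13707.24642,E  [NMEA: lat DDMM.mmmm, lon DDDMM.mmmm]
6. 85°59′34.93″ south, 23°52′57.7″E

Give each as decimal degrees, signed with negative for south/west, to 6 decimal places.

1. -76.439863, 0.625767
2. -21.719275, -90.916667
3. 39.547889, -0.801345
4. -78.843778, 170.130293
5. -89.878500, 137.120774
6. -85.993036, 23.882694

Point 1:
  φ: split at 2 digits → 76° and 26.3918′; 76 + 26.3918/60 = 76.4398633
  hemisphere S, so the sign is −
  Lon: degrees = first 3 digits = 0, minutes = 37.546; 0 + 37.546/60 = 0.6257667
  E ⇒ keep positive
Point 2:
  Lat: degrees = first 2 digits = 21, minutes = 43.1565; 21 + 43.1565/60 = 21.7192750
  S → negative
  Lon: degrees = first 3 digits = 90, minutes = 55; 90 + 55/60 = 90.9166667
  W → negative
Point 3:
  Latitude: split at 2 digits → 39° and 32.87333′; 39 + 32.87333/60 = 39.5478888
  N ⇒ keep positive
  Longitude: split at 3 digits → 000° and 48.0807′; 0 + 48.0807/60 = 0.8013450
  hemisphere W, so the sign is −
Point 4:
  φ: degrees = first 2 digits = 78, minutes = 50.6267; 78 + 50.6267/60 = 78.8437783
  S ⇒ negate
  Longitude: degrees = first 3 digits = 170, minutes = 7.8176; 170 + 7.8176/60 = 170.1302933
  E ⇒ keep positive
Point 5:
  φ: split at 2 digits → 89° and 52.71′; 89 + 52.71/60 = 89.8785000
  hemisphere S, so the sign is −
  Lon: split at 3 digits → 137° and 7.24642′; 137 + 7.24642/60 = 137.1207737
  E → positive
Point 6:
  φ: 85 + 59/60 + 34.93/3600 = 85.9930361
  hemisphere S, so the sign is −
  λ: 23° + 52/60 + 57.7/3600 = 23 + 0.866667 + 0.016028 = 23.8826944
  E ⇒ keep positive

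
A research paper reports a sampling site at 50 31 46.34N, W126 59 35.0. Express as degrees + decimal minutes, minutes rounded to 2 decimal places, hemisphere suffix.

50° 31.77′ N, 126° 59.58′ W

Latitude: seconds/60 = 0.77233; minutes = 31 + 0.77233 = 31.7723
λ: seconds/60 = 0.58333; minutes = 59 + 0.58333 = 59.5833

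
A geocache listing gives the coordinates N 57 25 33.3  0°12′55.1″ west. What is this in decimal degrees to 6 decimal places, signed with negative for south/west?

57.425917, -0.215306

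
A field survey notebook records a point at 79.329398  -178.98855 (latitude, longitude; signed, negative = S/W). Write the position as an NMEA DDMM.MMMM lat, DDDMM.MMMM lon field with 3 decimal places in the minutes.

φ: fractional part 0.329398 → 19.76388 minutes
Longitude is negative → W; |value| = 178.988550
Lon: fractional part 0.988550 → 59.31300 minutes

7919.764,N / 17859.313,W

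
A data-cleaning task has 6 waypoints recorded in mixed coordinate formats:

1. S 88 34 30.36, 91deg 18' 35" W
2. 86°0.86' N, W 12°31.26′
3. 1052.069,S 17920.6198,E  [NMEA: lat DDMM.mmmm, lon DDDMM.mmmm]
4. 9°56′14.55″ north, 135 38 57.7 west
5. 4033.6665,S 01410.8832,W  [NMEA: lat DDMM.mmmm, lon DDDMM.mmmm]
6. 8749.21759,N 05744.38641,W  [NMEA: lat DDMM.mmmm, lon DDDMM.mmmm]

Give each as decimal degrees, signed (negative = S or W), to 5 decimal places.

Point 1:
  Lat: 88° + 34/60 + 30.36/3600 = 88 + 0.566667 + 0.008433 = 88.575100
  hemisphere S, so the sign is −
  λ: 18′ + 35″ = 18.58333′; 91 + 18.58333/60 = 91.309722
  W ⇒ negate
Point 2:
  Lat: 86 + 0.86/60 = 86.014333
  N → positive
  Longitude: 12 + 31.26/60 = 12.521000
  W ⇒ negate
Point 3:
  Latitude: split at 2 digits → 10° and 52.069′; 10 + 52.069/60 = 10.867817
  S ⇒ negate
  λ: degrees = first 3 digits = 179, minutes = 20.6198; 179 + 20.6198/60 = 179.343663
  E → positive
Point 4:
  Lat: 9° + 56/60 + 14.55/3600 = 9 + 0.933333 + 0.004042 = 9.937375
  N ⇒ keep positive
  λ: 38′ + 57.7″ = 38.96167′; 135 + 38.96167/60 = 135.649361
  W ⇒ negate
Point 5:
  φ: split at 2 digits → 40° and 33.6665′; 40 + 33.6665/60 = 40.561108
  hemisphere S, so the sign is −
  λ: degrees = first 3 digits = 14, minutes = 10.8832; 14 + 10.8832/60 = 14.181387
  hemisphere W, so the sign is −
Point 6:
  Latitude: split at 2 digits → 87° and 49.21759′; 87 + 49.21759/60 = 87.820293
  N → positive
  Longitude: degrees = first 3 digits = 57, minutes = 44.38641; 57 + 44.38641/60 = 57.739774
  hemisphere W, so the sign is −

1. -88.57510, -91.30972
2. 86.01433, -12.52100
3. -10.86782, 179.34366
4. 9.93738, -135.64936
5. -40.56111, -14.18139
6. 87.82029, -57.73977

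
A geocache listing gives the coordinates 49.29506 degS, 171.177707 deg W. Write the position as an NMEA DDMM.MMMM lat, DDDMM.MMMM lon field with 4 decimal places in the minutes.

Lat: 49° + 0.295060 × 60 = 49° 17.703600′
Lon: 171° + 0.177707 × 60 = 171° 10.662420′

4917.7036,S / 17110.6624,W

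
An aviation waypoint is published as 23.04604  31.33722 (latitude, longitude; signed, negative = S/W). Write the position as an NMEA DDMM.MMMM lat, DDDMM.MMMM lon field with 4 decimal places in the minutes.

Latitude: minutes = (23.046040 − 23) × 60 = 2.762400
Lon: 31° + 0.337220 × 60 = 31° 20.233200′

2302.7624,N / 03120.2332,E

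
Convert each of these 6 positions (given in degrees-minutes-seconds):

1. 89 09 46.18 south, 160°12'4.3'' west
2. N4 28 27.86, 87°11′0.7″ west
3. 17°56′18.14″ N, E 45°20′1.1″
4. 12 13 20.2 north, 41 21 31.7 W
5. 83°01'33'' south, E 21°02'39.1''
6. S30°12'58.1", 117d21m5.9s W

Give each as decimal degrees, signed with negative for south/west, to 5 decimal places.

1. -89.16283, -160.20119
2. 4.47441, -87.18353
3. 17.93837, 45.33364
4. 12.22228, -41.35881
5. -83.02583, 21.04419
6. -30.21614, -117.35164

Point 1:
  Latitude: 89 + 9/60 + 46.18/3600 = 89.162828
  S ⇒ negate
  λ: 12′ + 4.3″ = 12.07167′; 160 + 12.07167/60 = 160.201194
  W ⇒ negate
Point 2:
  φ: 4 + 28/60 + 27.86/3600 = 4.474406
  N ⇒ keep positive
  Lon: 87° + 11/60 + 0.7/3600 = 87 + 0.183333 + 0.000194 = 87.183528
  hemisphere W, so the sign is −
Point 3:
  φ: 17° + 56/60 + 18.14/3600 = 17 + 0.933333 + 0.005039 = 17.938372
  N → positive
  Lon: 45° + 20/60 + 1.1/3600 = 45 + 0.333333 + 0.000306 = 45.333639
  E ⇒ keep positive
Point 4:
  φ: 12 + 13/60 + 20.2/3600 = 12.222278
  N ⇒ keep positive
  Lon: 41 + 21/60 + 31.7/3600 = 41.358806
  W → negative
Point 5:
  Latitude: 83° + 1/60 + 33/3600 = 83 + 0.016667 + 0.009167 = 83.025833
  hemisphere S, so the sign is −
  λ: 21° + 2/60 + 39.1/3600 = 21 + 0.033333 + 0.010861 = 21.044194
  E → positive
Point 6:
  φ: 30° + 12/60 + 58.1/3600 = 30 + 0.200000 + 0.016139 = 30.216139
  S → negative
  Lon: 21′ + 5.9″ = 21.09833′; 117 + 21.09833/60 = 117.351639
  hemisphere W, so the sign is −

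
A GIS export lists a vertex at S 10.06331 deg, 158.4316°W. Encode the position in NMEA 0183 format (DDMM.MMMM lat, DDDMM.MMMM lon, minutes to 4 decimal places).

1003.7986,S / 15825.8960,W

Latitude: minutes = (10.063310 − 10) × 60 = 3.798600
Longitude: fractional part 0.431600 → 25.896000 minutes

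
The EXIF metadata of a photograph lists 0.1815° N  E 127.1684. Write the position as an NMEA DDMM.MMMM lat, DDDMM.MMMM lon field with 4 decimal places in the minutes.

φ: minutes = (0.181500 − 0) × 60 = 10.890000
Lon: minutes = (127.168400 − 127) × 60 = 10.104000

0010.8900,N / 12710.1040,E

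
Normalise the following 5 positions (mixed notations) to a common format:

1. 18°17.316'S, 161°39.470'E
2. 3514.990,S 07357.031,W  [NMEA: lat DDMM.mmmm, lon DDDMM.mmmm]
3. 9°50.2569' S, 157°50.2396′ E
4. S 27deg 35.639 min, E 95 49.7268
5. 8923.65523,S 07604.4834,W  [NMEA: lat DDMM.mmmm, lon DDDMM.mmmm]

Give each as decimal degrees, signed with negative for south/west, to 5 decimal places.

Point 1:
  Latitude: 17.316′ = 0.288600°; total 18.288600
  S ⇒ negate
  λ: 161 + 39.47/60 = 161.657833
  E ⇒ keep positive
Point 2:
  φ: split at 2 digits → 35° and 14.99′; 35 + 14.99/60 = 35.249833
  hemisphere S, so the sign is −
  Longitude: degrees = first 3 digits = 73, minutes = 57.031; 73 + 57.031/60 = 73.950517
  W → negative
Point 3:
  Lat: 50.2569′ = 0.837615°; total 9.837615
  hemisphere S, so the sign is −
  Lon: 157 + 50.2396/60 = 157.837327
  E ⇒ keep positive
Point 4:
  φ: 27 + 35.639/60 = 27.593983
  hemisphere S, so the sign is −
  Longitude: 95 + 49.7268/60 = 95.828780
  E → positive
Point 5:
  Latitude: degrees = first 2 digits = 89, minutes = 23.65523; 89 + 23.65523/60 = 89.394254
  S → negative
  Longitude: degrees = first 3 digits = 76, minutes = 4.4834; 76 + 4.4834/60 = 76.074723
  W ⇒ negate

1. -18.28860, 161.65783
2. -35.24983, -73.95052
3. -9.83762, 157.83733
4. -27.59398, 95.82878
5. -89.39425, -76.07472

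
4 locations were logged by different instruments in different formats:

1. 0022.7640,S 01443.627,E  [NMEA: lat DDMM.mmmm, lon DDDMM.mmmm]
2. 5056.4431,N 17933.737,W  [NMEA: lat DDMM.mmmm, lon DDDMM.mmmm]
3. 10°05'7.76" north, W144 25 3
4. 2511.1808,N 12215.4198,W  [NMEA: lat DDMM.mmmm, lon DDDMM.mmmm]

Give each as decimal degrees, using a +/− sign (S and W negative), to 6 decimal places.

Point 1:
  φ: degrees = first 2 digits = 0, minutes = 22.764; 0 + 22.764/60 = 0.3794000
  hemisphere S, so the sign is −
  λ: degrees = first 3 digits = 14, minutes = 43.627; 14 + 43.627/60 = 14.7271167
  E → positive
Point 2:
  Latitude: split at 2 digits → 50° and 56.4431′; 50 + 56.4431/60 = 50.9407183
  N → positive
  Longitude: split at 3 digits → 179° and 33.737′; 179 + 33.737/60 = 179.5622833
  hemisphere W, so the sign is −
Point 3:
  φ: 10 + 5/60 + 7.76/3600 = 10.0854889
  N ⇒ keep positive
  λ: 144 + 25/60 + 3/3600 = 144.4175000
  W ⇒ negate
Point 4:
  φ: degrees = first 2 digits = 25, minutes = 11.1808; 25 + 11.1808/60 = 25.1863467
  N ⇒ keep positive
  Lon: split at 3 digits → 122° and 15.4198′; 122 + 15.4198/60 = 122.2569967
  W → negative

1. -0.379400, 14.727117
2. 50.940718, -179.562283
3. 10.085489, -144.417500
4. 25.186347, -122.256997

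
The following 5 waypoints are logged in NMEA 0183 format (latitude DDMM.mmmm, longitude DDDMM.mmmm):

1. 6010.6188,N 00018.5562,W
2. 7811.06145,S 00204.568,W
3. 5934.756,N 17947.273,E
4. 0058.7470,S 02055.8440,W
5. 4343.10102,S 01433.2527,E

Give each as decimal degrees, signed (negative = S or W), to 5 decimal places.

Point 1:
  Latitude: split at 2 digits → 60° and 10.6188′; 60 + 10.6188/60 = 60.176980
  N ⇒ keep positive
  λ: split at 3 digits → 000° and 18.5562′; 0 + 18.5562/60 = 0.309270
  W → negative
Point 2:
  φ: split at 2 digits → 78° and 11.06145′; 78 + 11.06145/60 = 78.184358
  S → negative
  Longitude: split at 3 digits → 002° and 4.568′; 2 + 4.568/60 = 2.076133
  hemisphere W, so the sign is −
Point 3:
  φ: split at 2 digits → 59° and 34.756′; 59 + 34.756/60 = 59.579267
  N ⇒ keep positive
  Longitude: split at 3 digits → 179° and 47.273′; 179 + 47.273/60 = 179.787883
  E → positive
Point 4:
  Latitude: split at 2 digits → 00° and 58.747′; 0 + 58.747/60 = 0.979117
  S ⇒ negate
  Longitude: degrees = first 3 digits = 20, minutes = 55.844; 20 + 55.844/60 = 20.930733
  W ⇒ negate
Point 5:
  φ: degrees = first 2 digits = 43, minutes = 43.10102; 43 + 43.10102/60 = 43.718350
  S ⇒ negate
  Lon: degrees = first 3 digits = 14, minutes = 33.2527; 14 + 33.2527/60 = 14.554212
  E ⇒ keep positive

1. 60.17698, -0.30927
2. -78.18436, -2.07613
3. 59.57927, 179.78788
4. -0.97912, -20.93073
5. -43.71835, 14.55421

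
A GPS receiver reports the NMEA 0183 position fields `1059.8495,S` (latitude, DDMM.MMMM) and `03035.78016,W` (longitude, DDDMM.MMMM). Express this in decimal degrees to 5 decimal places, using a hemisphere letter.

10.99749° S, 30.59634° W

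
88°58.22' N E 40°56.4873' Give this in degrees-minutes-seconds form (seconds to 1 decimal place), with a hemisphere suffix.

Lat: fractional minutes 0.22000 × 60 = 13.200″
Lon: fractional minutes 0.48730 × 60 = 29.238″

88°58′13.2″ N, 40°56′29.2″ E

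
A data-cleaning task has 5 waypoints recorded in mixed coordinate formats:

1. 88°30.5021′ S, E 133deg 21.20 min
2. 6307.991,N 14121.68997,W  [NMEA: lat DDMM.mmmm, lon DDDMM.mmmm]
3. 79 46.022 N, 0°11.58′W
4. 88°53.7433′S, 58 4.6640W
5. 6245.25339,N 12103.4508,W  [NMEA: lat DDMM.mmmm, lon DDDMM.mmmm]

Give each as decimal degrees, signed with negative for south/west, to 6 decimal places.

1. -88.508368, 133.353333
2. 63.133183, -141.361500
3. 79.767033, -0.193000
4. -88.895722, -58.077733
5. 62.754223, -121.057513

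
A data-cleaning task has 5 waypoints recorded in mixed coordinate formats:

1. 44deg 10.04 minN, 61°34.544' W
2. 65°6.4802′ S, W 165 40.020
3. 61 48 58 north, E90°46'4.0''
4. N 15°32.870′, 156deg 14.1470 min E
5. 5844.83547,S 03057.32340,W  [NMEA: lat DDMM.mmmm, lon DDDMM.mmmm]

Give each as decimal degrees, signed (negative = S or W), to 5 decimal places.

1. 44.16733, -61.57573
2. -65.10800, -165.66700
3. 61.81611, 90.76778
4. 15.54783, 156.23578
5. -58.74726, -30.95539

Point 1:
  Lat: 10.04′ = 0.167333°; total 44.167333
  N ⇒ keep positive
  Longitude: 61 + 34.544/60 = 61.575733
  W ⇒ negate
Point 2:
  φ: 6.4802′ = 0.108003°; total 65.108003
  S ⇒ negate
  λ: 165 + 40.02/60 = 165.667000
  W ⇒ negate
Point 3:
  φ: 61° + 48/60 + 58/3600 = 61 + 0.800000 + 0.016111 = 61.816111
  N ⇒ keep positive
  Longitude: 90 + 46/60 + 4/3600 = 90.767778
  E ⇒ keep positive
Point 4:
  φ: 15 + 32.87/60 = 15.547833
  N → positive
  Lon: 14.147′ = 0.235783°; total 156.235783
  E ⇒ keep positive
Point 5:
  Latitude: degrees = first 2 digits = 58, minutes = 44.83547; 58 + 44.83547/60 = 58.747258
  hemisphere S, so the sign is −
  λ: split at 3 digits → 030° and 57.3234′; 30 + 57.3234/60 = 30.955390
  W → negative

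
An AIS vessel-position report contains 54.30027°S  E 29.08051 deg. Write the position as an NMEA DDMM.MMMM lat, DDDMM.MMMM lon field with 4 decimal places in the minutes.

Latitude: minutes = (54.300270 − 54) × 60 = 18.016200
Lon: 29° + 0.080510 × 60 = 29° 4.830600′

5418.0162,S / 02904.8306,E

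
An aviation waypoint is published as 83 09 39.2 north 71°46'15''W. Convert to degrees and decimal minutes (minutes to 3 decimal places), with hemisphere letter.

83° 9.653′ N, 71° 46.250′ W

Lat: seconds/60 = 0.65333; minutes = 9 + 0.65333 = 9.65333
Longitude: seconds/60 = 0.25000; minutes = 46 + 0.25000 = 46.25000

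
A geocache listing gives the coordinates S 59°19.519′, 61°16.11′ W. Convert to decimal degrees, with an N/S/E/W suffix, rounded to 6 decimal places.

Latitude: 19.519′ = 0.325317°; total 59.3253167
Longitude: 61 + 16.11/60 = 61.2685000

59.325317° S, 61.268500° W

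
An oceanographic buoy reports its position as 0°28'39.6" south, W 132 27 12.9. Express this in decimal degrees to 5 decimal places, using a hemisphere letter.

Lat: 28′ + 39.6″ = 28.66000′; 0 + 28.66000/60 = 0.477667
Lon: 132° + 27/60 + 12.9/3600 = 132 + 0.450000 + 0.003583 = 132.453583

0.47767° S, 132.45358° W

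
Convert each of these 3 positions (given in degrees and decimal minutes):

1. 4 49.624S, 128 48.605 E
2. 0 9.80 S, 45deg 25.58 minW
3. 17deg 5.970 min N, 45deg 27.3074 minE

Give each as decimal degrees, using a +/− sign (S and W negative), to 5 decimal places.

Point 1:
  Lat: 4 + 49.624/60 = 4.827067
  S → negative
  Longitude: 128 + 48.605/60 = 128.810083
  E ⇒ keep positive
Point 2:
  φ: 9.8′ = 0.163333°; total 0.163333
  S → negative
  λ: 45 + 25.58/60 = 45.426333
  W ⇒ negate
Point 3:
  Lat: 5.97′ = 0.099500°; total 17.099500
  N ⇒ keep positive
  λ: 45 + 27.3074/60 = 45.455123
  E → positive

1. -4.82707, 128.81008
2. -0.16333, -45.42633
3. 17.09950, 45.45512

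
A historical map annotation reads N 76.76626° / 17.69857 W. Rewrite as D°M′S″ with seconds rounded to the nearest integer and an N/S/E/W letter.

76°45′59″ N, 17°41′55″ W

Lat: 0.766260 × 60 = 45.97560′ → 45′, remainder × 60 = 58.54″
λ: whole degrees 17; 41.91420′ → 41′ and 54.85″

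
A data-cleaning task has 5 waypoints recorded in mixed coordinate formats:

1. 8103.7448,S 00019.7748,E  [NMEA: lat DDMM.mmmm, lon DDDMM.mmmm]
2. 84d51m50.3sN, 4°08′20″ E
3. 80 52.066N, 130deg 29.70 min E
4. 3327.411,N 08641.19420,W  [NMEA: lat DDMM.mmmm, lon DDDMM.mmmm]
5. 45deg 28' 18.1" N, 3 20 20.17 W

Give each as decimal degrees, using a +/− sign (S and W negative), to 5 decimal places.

1. -81.06241, 0.32958
2. 84.86397, 4.13889
3. 80.86777, 130.49500
4. 33.45685, -86.68657
5. 45.47169, -3.33894

Point 1:
  Lat: degrees = first 2 digits = 81, minutes = 3.7448; 81 + 3.7448/60 = 81.062413
  S → negative
  Lon: split at 3 digits → 000° and 19.7748′; 0 + 19.7748/60 = 0.329580
  E → positive
Point 2:
  Lat: 84° + 51/60 + 50.3/3600 = 84 + 0.850000 + 0.013972 = 84.863972
  N → positive
  Lon: 4° + 8/60 + 20/3600 = 4 + 0.133333 + 0.005556 = 4.138889
  E → positive
Point 3:
  Lat: 80 + 52.066/60 = 80.867767
  N → positive
  λ: 29.7′ = 0.495000°; total 130.495000
  E ⇒ keep positive
Point 4:
  φ: degrees = first 2 digits = 33, minutes = 27.411; 33 + 27.411/60 = 33.456850
  N → positive
  Lon: split at 3 digits → 086° and 41.1942′; 86 + 41.1942/60 = 86.686570
  W → negative
Point 5:
  Lat: 28′ + 18.1″ = 28.30167′; 45 + 28.30167/60 = 45.471694
  N ⇒ keep positive
  Longitude: 3 + 20/60 + 20.17/3600 = 3.338936
  W ⇒ negate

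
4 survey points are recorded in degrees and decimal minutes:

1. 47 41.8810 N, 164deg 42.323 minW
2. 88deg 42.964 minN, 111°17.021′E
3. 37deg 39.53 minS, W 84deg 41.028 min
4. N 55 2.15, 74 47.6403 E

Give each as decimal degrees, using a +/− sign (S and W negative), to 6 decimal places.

Point 1:
  Lat: 47 + 41.881/60 = 47.6980167
  N ⇒ keep positive
  λ: 42.323′ = 0.705383°; total 164.7053833
  W ⇒ negate
Point 2:
  φ: 88 + 42.964/60 = 88.7160667
  N → positive
  λ: 111 + 17.021/60 = 111.2836833
  E ⇒ keep positive
Point 3:
  Latitude: 39.53′ = 0.658833°; total 37.6588333
  hemisphere S, so the sign is −
  λ: 84 + 41.028/60 = 84.6838000
  hemisphere W, so the sign is −
Point 4:
  φ: 55 + 2.15/60 = 55.0358333
  N ⇒ keep positive
  Lon: 47.6403′ = 0.794005°; total 74.7940050
  E → positive

1. 47.698017, -164.705383
2. 88.716067, 111.283683
3. -37.658833, -84.683800
4. 55.035833, 74.794005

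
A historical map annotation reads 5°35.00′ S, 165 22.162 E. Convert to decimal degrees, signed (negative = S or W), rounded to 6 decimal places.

-5.583333, 165.369367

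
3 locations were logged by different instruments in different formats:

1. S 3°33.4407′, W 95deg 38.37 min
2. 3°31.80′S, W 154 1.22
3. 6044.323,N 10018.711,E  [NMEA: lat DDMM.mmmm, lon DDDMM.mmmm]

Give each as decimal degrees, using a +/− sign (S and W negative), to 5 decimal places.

Point 1:
  Latitude: 33.4407′ = 0.557345°; total 3.557345
  S ⇒ negate
  λ: 95 + 38.37/60 = 95.639500
  hemisphere W, so the sign is −
Point 2:
  Lat: 3 + 31.8/60 = 3.530000
  S → negative
  λ: 1.22′ = 0.020333°; total 154.020333
  W → negative
Point 3:
  Latitude: split at 2 digits → 60° and 44.323′; 60 + 44.323/60 = 60.738717
  N ⇒ keep positive
  Longitude: degrees = first 3 digits = 100, minutes = 18.711; 100 + 18.711/60 = 100.311850
  E ⇒ keep positive

1. -3.55735, -95.63950
2. -3.53000, -154.02033
3. 60.73872, 100.31185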